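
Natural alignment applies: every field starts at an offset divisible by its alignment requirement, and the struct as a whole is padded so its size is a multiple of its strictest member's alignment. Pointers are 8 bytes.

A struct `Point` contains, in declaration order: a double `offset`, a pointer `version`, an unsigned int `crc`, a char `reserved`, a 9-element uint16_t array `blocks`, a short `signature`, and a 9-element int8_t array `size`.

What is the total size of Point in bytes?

56 bytes

offset at 0 (size 8, align 8) → ends 8
version at 8 (size 8, align 8) → ends 16
crc at 16 (size 4, align 4) → ends 20
reserved at 20 (size 1, align 1) → ends 21
pad 1 to align 2 for blocks
blocks at 22 (size 18, align 2) → ends 40
signature at 40 (size 2, align 2) → ends 42
size at 42 (size 9, align 1) → ends 51
tail pad 5 to reach multiple of 8
total 56 bytes, alignment 8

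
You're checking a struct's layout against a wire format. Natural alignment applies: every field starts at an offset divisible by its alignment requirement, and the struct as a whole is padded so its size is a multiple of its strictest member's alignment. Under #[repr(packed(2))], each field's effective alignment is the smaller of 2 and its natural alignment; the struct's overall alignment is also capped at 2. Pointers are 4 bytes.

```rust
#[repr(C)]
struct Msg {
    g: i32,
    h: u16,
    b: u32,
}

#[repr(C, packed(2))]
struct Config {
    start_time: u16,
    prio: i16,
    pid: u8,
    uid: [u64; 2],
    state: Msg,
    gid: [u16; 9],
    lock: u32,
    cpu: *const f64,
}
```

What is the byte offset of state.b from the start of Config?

Msg: @0: g [4B, align 4] → 4; @4: h [2B, align 2] → 6; +2 pad (align 4); @8: b [4B, align 4] → 12; size 12, align 4
@0: start_time [2B, align 2] → 2
@2: prio [2B, align 2] → 4
@4: pid [1B, align 1] → 5
+1 pad (align 2)
@6: uid [16B, align 2] → 22
@22: state [12B, align 2] → 34
within Msg: b at 8
22 + 8 = 30

30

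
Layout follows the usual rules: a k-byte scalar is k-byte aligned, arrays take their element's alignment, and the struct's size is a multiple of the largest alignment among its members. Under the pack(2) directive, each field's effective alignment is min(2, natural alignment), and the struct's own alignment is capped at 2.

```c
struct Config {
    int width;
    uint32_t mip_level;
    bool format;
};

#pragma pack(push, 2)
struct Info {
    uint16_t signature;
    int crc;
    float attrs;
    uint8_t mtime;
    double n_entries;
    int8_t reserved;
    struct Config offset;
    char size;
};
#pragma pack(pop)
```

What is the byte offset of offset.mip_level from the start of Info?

Config: @0: width [4B, align 4] → 4; @4: mip_level [4B, align 4] → 8; @8: format [1B, align 1] → 9; +3 tail pad (align 4); size 12, align 4
@0: signature [2B, align 2] → 2
@2: crc [4B, align 2] → 6
@6: attrs [4B, align 2] → 10
@10: mtime [1B, align 1] → 11
+1 pad (align 2)
@12: n_entries [8B, align 2] → 20
@20: reserved [1B, align 1] → 21
+1 pad (align 2)
@22: offset [12B, align 2] → 34
within Config: mip_level at 4
22 + 4 = 26

26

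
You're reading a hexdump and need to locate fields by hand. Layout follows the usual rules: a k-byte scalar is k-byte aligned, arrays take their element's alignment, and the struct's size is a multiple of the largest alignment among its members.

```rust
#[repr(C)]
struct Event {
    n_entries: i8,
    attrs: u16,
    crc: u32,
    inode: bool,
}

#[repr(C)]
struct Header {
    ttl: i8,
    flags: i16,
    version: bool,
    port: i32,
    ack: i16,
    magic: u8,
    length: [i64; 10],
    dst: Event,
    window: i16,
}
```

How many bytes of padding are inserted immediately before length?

1

Event: @0: n_entries [1B, align 1] → 1; +1 pad (align 2); @2: attrs [2B, align 2] → 4; @4: crc [4B, align 4] → 8; @8: inode [1B, align 1] → 9; +3 tail pad (align 4); size 12, align 4
@0: ttl [1B, align 1] → 1
+1 pad (align 2)
@2: flags [2B, align 2] → 4
@4: version [1B, align 1] → 5
+3 pad (align 4)
@8: port [4B, align 4] → 12
@12: ack [2B, align 2] → 14
@14: magic [1B, align 1] → 15
+1 pad (align 8)
@16: length [80B, align 8] → 96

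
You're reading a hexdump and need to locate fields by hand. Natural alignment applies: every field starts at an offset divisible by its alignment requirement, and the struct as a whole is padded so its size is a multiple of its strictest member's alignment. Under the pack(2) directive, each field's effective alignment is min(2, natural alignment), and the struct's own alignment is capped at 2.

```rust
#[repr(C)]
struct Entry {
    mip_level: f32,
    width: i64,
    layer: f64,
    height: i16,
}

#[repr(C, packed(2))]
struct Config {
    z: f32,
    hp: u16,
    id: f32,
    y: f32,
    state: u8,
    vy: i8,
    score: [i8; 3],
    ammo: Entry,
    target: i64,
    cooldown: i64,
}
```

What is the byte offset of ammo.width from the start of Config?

Entry: 0..4  mip_level  (4B, 4-aligned); 4..8  -- padding (4B); 8..16  width  (8B, 8-aligned); 16..24  layer  (8B, 8-aligned); 24..26  height  (2B, 2-aligned); 26..32  -- tail padding (6B); sizeof = 32, alignof = 8
0..4  z  (4B, 2-aligned)
4..6  hp  (2B, 2-aligned)
6..10  id  (4B, 2-aligned)
10..14  y  (4B, 2-aligned)
14..15  state  (1B, 1-aligned)
15..16  vy  (1B, 1-aligned)
16..19  score  (3B, 1-aligned)
19..20  -- padding (1B)
20..52  ammo  (32B, 2-aligned)
within Entry: width at 8
20 + 8 = 28

28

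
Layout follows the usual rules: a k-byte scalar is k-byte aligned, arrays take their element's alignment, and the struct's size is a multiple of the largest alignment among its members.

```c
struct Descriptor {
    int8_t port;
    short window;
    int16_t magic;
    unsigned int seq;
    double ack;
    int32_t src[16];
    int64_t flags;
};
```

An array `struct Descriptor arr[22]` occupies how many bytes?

2112

port at 0 (size 1, align 1) → ends 1
pad 1 to align 2 for window
window at 2 (size 2, align 2) → ends 4
magic at 4 (size 2, align 2) → ends 6
pad 2 to align 4 for seq
seq at 8 (size 4, align 4) → ends 12
pad 4 to align 8 for ack
ack at 16 (size 8, align 8) → ends 24
src at 24 (size 64, align 4) → ends 88
flags at 88 (size 8, align 8) → ends 96
total 96 bytes, alignment 8
array of 22: 22 × 96 = 2112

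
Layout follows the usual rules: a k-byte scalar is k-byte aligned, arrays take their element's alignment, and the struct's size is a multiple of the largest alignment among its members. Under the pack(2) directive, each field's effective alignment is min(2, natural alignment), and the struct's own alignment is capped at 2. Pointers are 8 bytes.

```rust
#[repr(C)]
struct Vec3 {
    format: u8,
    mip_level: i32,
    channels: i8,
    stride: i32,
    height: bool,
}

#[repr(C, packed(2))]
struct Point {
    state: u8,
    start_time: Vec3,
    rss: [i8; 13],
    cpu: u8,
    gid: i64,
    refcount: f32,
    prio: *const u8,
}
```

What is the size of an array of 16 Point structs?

Vec3: 0..1  format  (1B, 1-aligned); 1..4  -- padding (3B); 4..8  mip_level  (4B, 4-aligned); 8..9  channels  (1B, 1-aligned); 9..12  -- padding (3B); 12..16  stride  (4B, 4-aligned); 16..17  height  (1B, 1-aligned); 17..20  -- tail padding (3B); sizeof = 20, alignof = 4
0..1  state  (1B, 1-aligned)
1..2  -- padding (1B)
2..22  start_time  (20B, 2-aligned)
22..35  rss  (13B, 1-aligned)
35..36  cpu  (1B, 1-aligned)
36..44  gid  (8B, 2-aligned)
44..48  refcount  (4B, 2-aligned)
48..56  prio  (8B, 2-aligned)
sizeof = 56, alignof = 2
array of 16: 16 × 56 = 896

896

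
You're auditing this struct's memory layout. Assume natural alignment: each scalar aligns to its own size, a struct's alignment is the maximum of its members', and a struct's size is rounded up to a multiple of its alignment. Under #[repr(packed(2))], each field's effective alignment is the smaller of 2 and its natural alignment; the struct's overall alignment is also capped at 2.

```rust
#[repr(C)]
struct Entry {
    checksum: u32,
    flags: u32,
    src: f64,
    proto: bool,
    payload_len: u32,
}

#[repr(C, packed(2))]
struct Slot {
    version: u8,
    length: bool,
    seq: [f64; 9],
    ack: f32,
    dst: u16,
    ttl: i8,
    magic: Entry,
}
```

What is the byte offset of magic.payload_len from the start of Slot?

Entry: @0: checksum [4B, align 4] → 4; @4: flags [4B, align 4] → 8; @8: src [8B, align 8] → 16; @16: proto [1B, align 1] → 17; +3 pad (align 4); @20: payload_len [4B, align 4] → 24; size 24, align 8
@0: version [1B, align 1] → 1
@1: length [1B, align 1] → 2
@2: seq [72B, align 2] → 74
@74: ack [4B, align 2] → 78
@78: dst [2B, align 2] → 80
@80: ttl [1B, align 1] → 81
+1 pad (align 2)
@82: magic [24B, align 2] → 106
within Entry: payload_len at 20
82 + 20 = 102

102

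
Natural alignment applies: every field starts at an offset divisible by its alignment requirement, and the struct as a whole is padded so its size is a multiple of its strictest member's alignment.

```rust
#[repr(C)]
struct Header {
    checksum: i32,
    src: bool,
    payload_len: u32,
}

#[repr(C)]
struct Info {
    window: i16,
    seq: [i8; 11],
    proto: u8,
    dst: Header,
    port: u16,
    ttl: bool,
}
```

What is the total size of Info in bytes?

32 bytes

Header: checksum at 0 (size 4, align 4) → ends 4; src at 4 (size 1, align 1) → ends 5; pad 3 to align 4 for payload_len; payload_len at 8 (size 4, align 4) → ends 12; total 12 bytes, alignment 4
window at 0 (size 2, align 2) → ends 2
seq at 2 (size 11, align 1) → ends 13
proto at 13 (size 1, align 1) → ends 14
pad 2 to align 4 for dst
dst at 16 (size 12, align 4) → ends 28
port at 28 (size 2, align 2) → ends 30
ttl at 30 (size 1, align 1) → ends 31
tail pad 1 to reach multiple of 4
total 32 bytes, alignment 4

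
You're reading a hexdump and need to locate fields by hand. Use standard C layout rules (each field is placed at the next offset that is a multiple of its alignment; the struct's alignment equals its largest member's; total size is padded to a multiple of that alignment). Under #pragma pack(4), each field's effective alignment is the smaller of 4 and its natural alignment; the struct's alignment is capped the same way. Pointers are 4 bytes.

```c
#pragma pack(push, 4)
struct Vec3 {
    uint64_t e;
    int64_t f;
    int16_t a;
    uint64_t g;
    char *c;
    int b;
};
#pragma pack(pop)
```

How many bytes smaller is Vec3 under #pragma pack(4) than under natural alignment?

natural layout:
  0..8  e  (8B, 8-aligned)
  8..16  f  (8B, 8-aligned)
  16..18  a  (2B, 2-aligned)
  18..24  -- padding (6B)
  24..32  g  (8B, 8-aligned)
  32..36  c  (4B, 4-aligned)
  36..40  b  (4B, 4-aligned)
  sizeof = 40, alignof = 8
packed(4) layout:
  0..8  e  (8B, 4-aligned)
  8..16  f  (8B, 4-aligned)
  16..18  a  (2B, 2-aligned)
  18..20  -- padding (2B)
  20..28  g  (8B, 4-aligned)
  28..32  c  (4B, 4-aligned)
  32..36  b  (4B, 4-aligned)
  sizeof = 36, alignof = 4
40 − 36 = 4

4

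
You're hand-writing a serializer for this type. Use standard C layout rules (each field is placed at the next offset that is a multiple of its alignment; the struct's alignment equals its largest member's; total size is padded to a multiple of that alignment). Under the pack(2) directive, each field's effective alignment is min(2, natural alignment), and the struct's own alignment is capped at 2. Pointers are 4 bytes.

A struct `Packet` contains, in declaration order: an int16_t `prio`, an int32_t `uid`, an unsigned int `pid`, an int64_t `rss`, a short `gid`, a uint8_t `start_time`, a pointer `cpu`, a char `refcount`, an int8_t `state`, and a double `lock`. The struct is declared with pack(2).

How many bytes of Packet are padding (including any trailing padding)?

prio at 0 (size 2, align 2) → ends 2
uid at 2 (size 4, align 2) → ends 6
pid at 6 (size 4, align 2) → ends 10
rss at 10 (size 8, align 2) → ends 18
gid at 18 (size 2, align 2) → ends 20
start_time at 20 (size 1, align 1) → ends 21
pad 1 to align 2 for cpu
cpu at 22 (size 4, align 2) → ends 26
refcount at 26 (size 1, align 1) → ends 27
state at 27 (size 1, align 1) → ends 28
lock at 28 (size 8, align 2) → ends 36
total 36 bytes, alignment 2
data bytes 35, size 36 → padding 1

1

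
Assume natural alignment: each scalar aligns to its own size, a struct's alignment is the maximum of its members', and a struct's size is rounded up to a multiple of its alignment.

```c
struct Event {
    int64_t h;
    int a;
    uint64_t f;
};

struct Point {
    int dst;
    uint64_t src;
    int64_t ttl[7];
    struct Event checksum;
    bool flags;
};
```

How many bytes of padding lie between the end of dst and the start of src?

Event: 0..8  h  (8B, 8-aligned); 8..12  a  (4B, 4-aligned); 12..16  -- padding (4B); 16..24  f  (8B, 8-aligned); sizeof = 24, alignof = 8
0..4  dst  (4B, 4-aligned)
4..8  -- padding (4B)
8..16  src  (8B, 8-aligned)

4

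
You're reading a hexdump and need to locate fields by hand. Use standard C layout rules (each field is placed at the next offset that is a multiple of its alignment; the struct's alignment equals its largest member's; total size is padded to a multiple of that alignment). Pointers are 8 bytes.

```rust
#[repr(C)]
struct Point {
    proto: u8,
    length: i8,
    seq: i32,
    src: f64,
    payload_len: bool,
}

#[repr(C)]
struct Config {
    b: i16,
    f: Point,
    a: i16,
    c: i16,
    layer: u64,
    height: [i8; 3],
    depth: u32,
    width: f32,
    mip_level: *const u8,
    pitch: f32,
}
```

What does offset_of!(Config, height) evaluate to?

Point: @0: proto [1B, align 1] → 1; @1: length [1B, align 1] → 2; +2 pad (align 4); @4: seq [4B, align 4] → 8; @8: src [8B, align 8] → 16; @16: payload_len [1B, align 1] → 17; +7 tail pad (align 8); size 24, align 8
@0: b [2B, align 2] → 2
+6 pad (align 8)
@8: f [24B, align 8] → 32
@32: a [2B, align 2] → 34
@34: c [2B, align 2] → 36
+4 pad (align 8)
@40: layer [8B, align 8] → 48
@48: height [3B, align 1] → 51

48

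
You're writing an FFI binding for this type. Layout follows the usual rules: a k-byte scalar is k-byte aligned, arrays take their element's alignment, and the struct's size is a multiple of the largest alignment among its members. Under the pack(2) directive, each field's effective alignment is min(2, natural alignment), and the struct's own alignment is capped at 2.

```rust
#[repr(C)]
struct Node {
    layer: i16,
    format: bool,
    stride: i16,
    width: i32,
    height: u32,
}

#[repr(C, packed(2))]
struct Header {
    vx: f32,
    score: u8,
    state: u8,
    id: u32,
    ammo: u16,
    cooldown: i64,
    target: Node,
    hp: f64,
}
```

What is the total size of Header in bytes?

44

Node: @0: layer [2B, align 2] → 2; @2: format [1B, align 1] → 3; +1 pad (align 2); @4: stride [2B, align 2] → 6; +2 pad (align 4); @8: width [4B, align 4] → 12; @12: height [4B, align 4] → 16; size 16, align 4
@0: vx [4B, align 2] → 4
@4: score [1B, align 1] → 5
@5: state [1B, align 1] → 6
@6: id [4B, align 2] → 10
@10: ammo [2B, align 2] → 12
@12: cooldown [8B, align 2] → 20
@20: target [16B, align 2] → 36
@36: hp [8B, align 2] → 44
size 44, align 2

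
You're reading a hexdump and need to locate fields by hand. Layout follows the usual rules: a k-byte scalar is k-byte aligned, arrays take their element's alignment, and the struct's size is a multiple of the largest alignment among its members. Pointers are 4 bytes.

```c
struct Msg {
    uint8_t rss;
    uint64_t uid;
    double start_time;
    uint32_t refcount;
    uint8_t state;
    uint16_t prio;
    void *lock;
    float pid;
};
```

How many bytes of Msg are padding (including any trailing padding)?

@0: rss [1B, align 1] → 1
+7 pad (align 8)
@8: uid [8B, align 8] → 16
@16: start_time [8B, align 8] → 24
@24: refcount [4B, align 4] → 28
@28: state [1B, align 1] → 29
+1 pad (align 2)
@30: prio [2B, align 2] → 32
@32: lock [4B, align 4] → 36
@36: pid [4B, align 4] → 40
size 40, align 8
data bytes 32, size 40 → padding 8

8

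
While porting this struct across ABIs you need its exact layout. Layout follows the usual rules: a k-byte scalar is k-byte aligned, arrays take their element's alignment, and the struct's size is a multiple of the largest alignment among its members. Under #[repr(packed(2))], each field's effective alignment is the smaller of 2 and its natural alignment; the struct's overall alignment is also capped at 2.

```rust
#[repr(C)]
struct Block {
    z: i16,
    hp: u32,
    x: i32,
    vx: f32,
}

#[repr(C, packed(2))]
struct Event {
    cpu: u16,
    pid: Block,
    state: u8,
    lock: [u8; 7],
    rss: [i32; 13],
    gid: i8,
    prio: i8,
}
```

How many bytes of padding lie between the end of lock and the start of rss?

0

Block: z at 0 (size 2, align 2) → ends 2; pad 2 to align 4 for hp; hp at 4 (size 4, align 4) → ends 8; x at 8 (size 4, align 4) → ends 12; vx at 12 (size 4, align 4) → ends 16; total 16 bytes, alignment 4
cpu at 0 (size 2, align 2) → ends 2
pid at 2 (size 16, align 2) → ends 18
state at 18 (size 1, align 1) → ends 19
lock at 19 (size 7, align 1) → ends 26
rss at 26 (size 52, align 2) → ends 78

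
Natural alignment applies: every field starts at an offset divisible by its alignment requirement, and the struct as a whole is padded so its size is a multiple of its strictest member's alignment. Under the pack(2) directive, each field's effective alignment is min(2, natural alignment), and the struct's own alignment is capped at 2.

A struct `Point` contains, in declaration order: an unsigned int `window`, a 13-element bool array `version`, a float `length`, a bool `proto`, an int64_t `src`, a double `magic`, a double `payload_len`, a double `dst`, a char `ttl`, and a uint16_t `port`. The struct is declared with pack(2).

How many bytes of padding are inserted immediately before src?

0..4  window  (4B, 2-aligned)
4..17  version  (13B, 1-aligned)
17..18  -- padding (1B)
18..22  length  (4B, 2-aligned)
22..23  proto  (1B, 1-aligned)
23..24  -- padding (1B)
24..32  src  (8B, 2-aligned)

1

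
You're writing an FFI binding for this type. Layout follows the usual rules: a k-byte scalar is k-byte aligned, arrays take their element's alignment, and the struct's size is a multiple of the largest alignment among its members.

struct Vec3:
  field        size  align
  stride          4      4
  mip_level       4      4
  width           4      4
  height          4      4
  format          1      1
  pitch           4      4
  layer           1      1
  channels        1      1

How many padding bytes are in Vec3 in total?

5

@0: stride [4B, align 4] → 4
@4: mip_level [4B, align 4] → 8
@8: width [4B, align 4] → 12
@12: height [4B, align 4] → 16
@16: format [1B, align 1] → 17
+3 pad (align 4)
@20: pitch [4B, align 4] → 24
@24: layer [1B, align 1] → 25
@25: channels [1B, align 1] → 26
+2 tail pad (align 4)
size 28, align 4
data bytes 23, size 28 → padding 5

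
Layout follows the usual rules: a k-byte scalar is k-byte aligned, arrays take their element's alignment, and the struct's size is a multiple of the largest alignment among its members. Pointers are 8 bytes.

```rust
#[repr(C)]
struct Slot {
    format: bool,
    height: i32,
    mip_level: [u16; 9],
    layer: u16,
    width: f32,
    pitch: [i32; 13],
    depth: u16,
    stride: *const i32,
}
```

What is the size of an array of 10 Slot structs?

960

@0: format [1B, align 1] → 1
+3 pad (align 4)
@4: height [4B, align 4] → 8
@8: mip_level [18B, align 2] → 26
@26: layer [2B, align 2] → 28
@28: width [4B, align 4] → 32
@32: pitch [52B, align 4] → 84
@84: depth [2B, align 2] → 86
+2 pad (align 8)
@88: stride [8B, align 8] → 96
size 96, align 8
array of 10: 10 × 96 = 960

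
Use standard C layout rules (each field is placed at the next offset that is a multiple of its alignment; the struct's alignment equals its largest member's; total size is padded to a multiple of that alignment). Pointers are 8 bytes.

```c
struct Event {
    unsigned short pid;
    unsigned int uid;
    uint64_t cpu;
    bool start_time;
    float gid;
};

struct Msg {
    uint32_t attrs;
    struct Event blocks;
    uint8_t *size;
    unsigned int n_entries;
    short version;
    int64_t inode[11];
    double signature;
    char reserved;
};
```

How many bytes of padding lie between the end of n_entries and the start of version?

Event: pid at 0 (size 2, align 2) → ends 2; pad 2 to align 4 for uid; uid at 4 (size 4, align 4) → ends 8; cpu at 8 (size 8, align 8) → ends 16; start_time at 16 (size 1, align 1) → ends 17; pad 3 to align 4 for gid; gid at 20 (size 4, align 4) → ends 24; total 24 bytes, alignment 8
attrs at 0 (size 4, align 4) → ends 4
pad 4 to align 8 for blocks
blocks at 8 (size 24, align 8) → ends 32
size at 32 (size 8, align 8) → ends 40
n_entries at 40 (size 4, align 4) → ends 44
version at 44 (size 2, align 2) → ends 46

0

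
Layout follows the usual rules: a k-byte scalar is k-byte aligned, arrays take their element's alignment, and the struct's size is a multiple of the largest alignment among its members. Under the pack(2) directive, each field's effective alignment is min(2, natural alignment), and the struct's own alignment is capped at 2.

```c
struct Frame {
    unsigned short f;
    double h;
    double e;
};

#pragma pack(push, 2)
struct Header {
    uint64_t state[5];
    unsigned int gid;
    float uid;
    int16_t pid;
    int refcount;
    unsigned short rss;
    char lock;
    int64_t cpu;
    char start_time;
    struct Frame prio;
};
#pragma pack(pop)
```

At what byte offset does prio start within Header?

68

Frame: 0..2  f  (2B, 2-aligned); 2..8  -- padding (6B); 8..16  h  (8B, 8-aligned); 16..24  e  (8B, 8-aligned); sizeof = 24, alignof = 8
0..40  state  (40B, 2-aligned)
40..44  gid  (4B, 2-aligned)
44..48  uid  (4B, 2-aligned)
48..50  pid  (2B, 2-aligned)
50..54  refcount  (4B, 2-aligned)
54..56  rss  (2B, 2-aligned)
56..57  lock  (1B, 1-aligned)
57..58  -- padding (1B)
58..66  cpu  (8B, 2-aligned)
66..67  start_time  (1B, 1-aligned)
67..68  -- padding (1B)
68..92  prio  (24B, 2-aligned)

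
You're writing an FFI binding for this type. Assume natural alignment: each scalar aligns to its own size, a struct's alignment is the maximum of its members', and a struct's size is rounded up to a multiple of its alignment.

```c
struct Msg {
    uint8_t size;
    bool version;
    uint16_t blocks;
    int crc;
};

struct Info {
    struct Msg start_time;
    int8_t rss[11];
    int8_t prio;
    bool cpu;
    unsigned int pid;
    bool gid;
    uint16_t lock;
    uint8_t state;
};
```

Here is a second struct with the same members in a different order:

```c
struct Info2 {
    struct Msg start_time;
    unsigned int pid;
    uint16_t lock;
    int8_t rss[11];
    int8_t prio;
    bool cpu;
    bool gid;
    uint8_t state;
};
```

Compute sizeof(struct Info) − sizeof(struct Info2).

Msg: @0: size [1B, align 1] → 1; @1: version [1B, align 1] → 2; @2: blocks [2B, align 2] → 4; @4: crc [4B, align 4] → 8; size 8, align 4
@0: start_time [8B, align 4] → 8
@8: rss [11B, align 1] → 19
@19: prio [1B, align 1] → 20
@20: cpu [1B, align 1] → 21
+3 pad (align 4)
@24: pid [4B, align 4] → 28
@28: gid [1B, align 1] → 29
+1 pad (align 2)
@30: lock [2B, align 2] → 32
@32: state [1B, align 1] → 33
+3 tail pad (align 4)
size 36, align 4
— Info2 —
@0: start_time [8B, align 4] → 8
@8: pid [4B, align 4] → 12
@12: lock [2B, align 2] → 14
@14: rss [11B, align 1] → 25
@25: prio [1B, align 1] → 26
@26: cpu [1B, align 1] → 27
@27: gid [1B, align 1] → 28
@28: state [1B, align 1] → 29
+3 tail pad (align 4)
size 32, align 4
36 − 32 = 4

4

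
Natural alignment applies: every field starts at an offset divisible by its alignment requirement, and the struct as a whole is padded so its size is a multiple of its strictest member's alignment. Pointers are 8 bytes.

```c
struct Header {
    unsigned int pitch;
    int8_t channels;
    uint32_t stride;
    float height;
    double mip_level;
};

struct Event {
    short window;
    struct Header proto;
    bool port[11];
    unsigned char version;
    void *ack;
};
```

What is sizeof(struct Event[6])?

336

Header: @0: pitch [4B, align 4] → 4; @4: channels [1B, align 1] → 5; +3 pad (align 4); @8: stride [4B, align 4] → 12; @12: height [4B, align 4] → 16; @16: mip_level [8B, align 8] → 24; size 24, align 8
@0: window [2B, align 2] → 2
+6 pad (align 8)
@8: proto [24B, align 8] → 32
@32: port [11B, align 1] → 43
@43: version [1B, align 1] → 44
+4 pad (align 8)
@48: ack [8B, align 8] → 56
size 56, align 8
array of 6: 6 × 56 = 336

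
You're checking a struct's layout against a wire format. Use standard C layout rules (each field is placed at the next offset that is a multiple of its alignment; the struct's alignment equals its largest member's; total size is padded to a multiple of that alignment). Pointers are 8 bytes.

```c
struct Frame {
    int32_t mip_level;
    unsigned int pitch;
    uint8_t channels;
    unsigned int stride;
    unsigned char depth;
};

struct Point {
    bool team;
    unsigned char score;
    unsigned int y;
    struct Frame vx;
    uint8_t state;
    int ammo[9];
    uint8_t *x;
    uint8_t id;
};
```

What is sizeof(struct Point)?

88 bytes

Frame: mip_level at 0 (size 4, align 4) → ends 4; pitch at 4 (size 4, align 4) → ends 8; channels at 8 (size 1, align 1) → ends 9; pad 3 to align 4 for stride; stride at 12 (size 4, align 4) → ends 16; depth at 16 (size 1, align 1) → ends 17; tail pad 3 to reach multiple of 4; total 20 bytes, alignment 4
team at 0 (size 1, align 1) → ends 1
score at 1 (size 1, align 1) → ends 2
pad 2 to align 4 for y
y at 4 (size 4, align 4) → ends 8
vx at 8 (size 20, align 4) → ends 28
state at 28 (size 1, align 1) → ends 29
pad 3 to align 4 for ammo
ammo at 32 (size 36, align 4) → ends 68
pad 4 to align 8 for x
x at 72 (size 8, align 8) → ends 80
id at 80 (size 1, align 1) → ends 81
tail pad 7 to reach multiple of 8
total 88 bytes, alignment 8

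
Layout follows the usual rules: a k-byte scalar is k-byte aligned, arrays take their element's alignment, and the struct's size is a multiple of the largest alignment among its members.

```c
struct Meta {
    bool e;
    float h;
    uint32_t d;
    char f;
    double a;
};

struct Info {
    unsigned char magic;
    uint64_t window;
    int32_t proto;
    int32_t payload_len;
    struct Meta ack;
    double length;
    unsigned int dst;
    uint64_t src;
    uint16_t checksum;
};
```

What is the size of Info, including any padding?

80

Meta: e at 0 (size 1, align 1) → ends 1; pad 3 to align 4 for h; h at 4 (size 4, align 4) → ends 8; d at 8 (size 4, align 4) → ends 12; f at 12 (size 1, align 1) → ends 13; pad 3 to align 8 for a; a at 16 (size 8, align 8) → ends 24; total 24 bytes, alignment 8
magic at 0 (size 1, align 1) → ends 1
pad 7 to align 8 for window
window at 8 (size 8, align 8) → ends 16
proto at 16 (size 4, align 4) → ends 20
payload_len at 20 (size 4, align 4) → ends 24
ack at 24 (size 24, align 8) → ends 48
length at 48 (size 8, align 8) → ends 56
dst at 56 (size 4, align 4) → ends 60
pad 4 to align 8 for src
src at 64 (size 8, align 8) → ends 72
checksum at 72 (size 2, align 2) → ends 74
tail pad 6 to reach multiple of 8
total 80 bytes, alignment 8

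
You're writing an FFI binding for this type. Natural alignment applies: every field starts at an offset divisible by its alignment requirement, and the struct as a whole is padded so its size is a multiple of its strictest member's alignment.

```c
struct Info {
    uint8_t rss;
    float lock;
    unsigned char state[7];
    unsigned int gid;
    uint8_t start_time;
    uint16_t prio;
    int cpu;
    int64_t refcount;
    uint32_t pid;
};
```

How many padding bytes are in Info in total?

rss at 0 (size 1, align 1) → ends 1
pad 3 to align 4 for lock
lock at 4 (size 4, align 4) → ends 8
state at 8 (size 7, align 1) → ends 15
pad 1 to align 4 for gid
gid at 16 (size 4, align 4) → ends 20
start_time at 20 (size 1, align 1) → ends 21
pad 1 to align 2 for prio
prio at 22 (size 2, align 2) → ends 24
cpu at 24 (size 4, align 4) → ends 28
pad 4 to align 8 for refcount
refcount at 32 (size 8, align 8) → ends 40
pid at 40 (size 4, align 4) → ends 44
tail pad 4 to reach multiple of 8
total 48 bytes, alignment 8
data bytes 35, size 48 → padding 13

13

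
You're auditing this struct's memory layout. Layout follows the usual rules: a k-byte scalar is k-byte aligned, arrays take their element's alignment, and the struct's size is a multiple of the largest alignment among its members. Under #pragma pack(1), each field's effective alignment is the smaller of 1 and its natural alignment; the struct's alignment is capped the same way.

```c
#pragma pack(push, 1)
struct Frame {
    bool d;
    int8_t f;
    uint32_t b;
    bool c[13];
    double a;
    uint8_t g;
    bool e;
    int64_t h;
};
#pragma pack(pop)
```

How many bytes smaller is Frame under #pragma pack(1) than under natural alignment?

11

natural layout:
  d at 0 (size 1, align 1) → ends 1
  f at 1 (size 1, align 1) → ends 2
  pad 2 to align 4 for b
  b at 4 (size 4, align 4) → ends 8
  c at 8 (size 13, align 1) → ends 21
  pad 3 to align 8 for a
  a at 24 (size 8, align 8) → ends 32
  g at 32 (size 1, align 1) → ends 33
  e at 33 (size 1, align 1) → ends 34
  pad 6 to align 8 for h
  h at 40 (size 8, align 8) → ends 48
  total 48 bytes, alignment 8
packed(1) layout:
  d at 0 (size 1, align 1) → ends 1
  f at 1 (size 1, align 1) → ends 2
  b at 2 (size 4, align 1) → ends 6
  c at 6 (size 13, align 1) → ends 19
  a at 19 (size 8, align 1) → ends 27
  g at 27 (size 1, align 1) → ends 28
  e at 28 (size 1, align 1) → ends 29
  h at 29 (size 8, align 1) → ends 37
  total 37 bytes, alignment 1
48 − 37 = 11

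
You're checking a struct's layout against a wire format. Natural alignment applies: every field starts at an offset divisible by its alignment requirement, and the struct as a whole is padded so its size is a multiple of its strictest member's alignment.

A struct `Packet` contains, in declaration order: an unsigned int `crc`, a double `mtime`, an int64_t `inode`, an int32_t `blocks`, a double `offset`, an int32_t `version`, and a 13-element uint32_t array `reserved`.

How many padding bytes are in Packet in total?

crc at 0 (size 4, align 4) → ends 4
pad 4 to align 8 for mtime
mtime at 8 (size 8, align 8) → ends 16
inode at 16 (size 8, align 8) → ends 24
blocks at 24 (size 4, align 4) → ends 28
pad 4 to align 8 for offset
offset at 32 (size 8, align 8) → ends 40
version at 40 (size 4, align 4) → ends 44
reserved at 44 (size 52, align 4) → ends 96
total 96 bytes, alignment 8
data bytes 88, size 96 → padding 8

8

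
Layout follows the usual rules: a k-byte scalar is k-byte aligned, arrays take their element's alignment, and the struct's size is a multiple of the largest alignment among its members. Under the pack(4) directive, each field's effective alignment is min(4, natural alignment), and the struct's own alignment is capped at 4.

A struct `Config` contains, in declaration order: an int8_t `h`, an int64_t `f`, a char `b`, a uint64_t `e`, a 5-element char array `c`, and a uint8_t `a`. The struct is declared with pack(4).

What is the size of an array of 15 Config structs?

480

h at 0 (size 1, align 1) → ends 1
pad 3 to align 4 for f
f at 4 (size 8, align 4) → ends 12
b at 12 (size 1, align 1) → ends 13
pad 3 to align 4 for e
e at 16 (size 8, align 4) → ends 24
c at 24 (size 5, align 1) → ends 29
a at 29 (size 1, align 1) → ends 30
tail pad 2 to reach multiple of 4
total 32 bytes, alignment 4
array of 15: 15 × 32 = 480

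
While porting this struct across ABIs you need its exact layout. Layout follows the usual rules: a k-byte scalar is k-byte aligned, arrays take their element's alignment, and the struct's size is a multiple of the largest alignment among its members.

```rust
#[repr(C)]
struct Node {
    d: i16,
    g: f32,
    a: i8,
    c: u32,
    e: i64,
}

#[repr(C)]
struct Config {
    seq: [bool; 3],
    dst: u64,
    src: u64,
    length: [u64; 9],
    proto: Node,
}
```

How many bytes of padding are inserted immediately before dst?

Node: @0: d [2B, align 2] → 2; +2 pad (align 4); @4: g [4B, align 4] → 8; @8: a [1B, align 1] → 9; +3 pad (align 4); @12: c [4B, align 4] → 16; @16: e [8B, align 8] → 24; size 24, align 8
@0: seq [3B, align 1] → 3
+5 pad (align 8)
@8: dst [8B, align 8] → 16

5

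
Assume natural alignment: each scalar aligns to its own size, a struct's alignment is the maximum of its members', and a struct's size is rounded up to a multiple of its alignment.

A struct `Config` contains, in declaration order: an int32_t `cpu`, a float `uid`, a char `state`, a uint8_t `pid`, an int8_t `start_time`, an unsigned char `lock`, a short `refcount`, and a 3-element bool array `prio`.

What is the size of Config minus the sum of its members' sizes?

3

0..4  cpu  (4B, 4-aligned)
4..8  uid  (4B, 4-aligned)
8..9  state  (1B, 1-aligned)
9..10  pid  (1B, 1-aligned)
10..11  start_time  (1B, 1-aligned)
11..12  lock  (1B, 1-aligned)
12..14  refcount  (2B, 2-aligned)
14..17  prio  (3B, 1-aligned)
17..20  -- tail padding (3B)
sizeof = 20, alignof = 4
data bytes 17, size 20 → padding 3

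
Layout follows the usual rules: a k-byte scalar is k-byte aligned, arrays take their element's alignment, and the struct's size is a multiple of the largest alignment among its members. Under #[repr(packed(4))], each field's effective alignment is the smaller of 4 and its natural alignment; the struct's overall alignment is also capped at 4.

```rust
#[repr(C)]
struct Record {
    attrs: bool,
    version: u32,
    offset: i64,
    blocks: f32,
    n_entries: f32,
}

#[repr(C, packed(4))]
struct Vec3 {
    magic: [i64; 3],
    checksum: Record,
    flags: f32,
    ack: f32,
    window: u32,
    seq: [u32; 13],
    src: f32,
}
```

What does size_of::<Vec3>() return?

Record: attrs at 0 (size 1, align 1) → ends 1; pad 3 to align 4 for version; version at 4 (size 4, align 4) → ends 8; offset at 8 (size 8, align 8) → ends 16; blocks at 16 (size 4, align 4) → ends 20; n_entries at 20 (size 4, align 4) → ends 24; total 24 bytes, alignment 8
magic at 0 (size 24, align 4) → ends 24
checksum at 24 (size 24, align 4) → ends 48
flags at 48 (size 4, align 4) → ends 52
ack at 52 (size 4, align 4) → ends 56
window at 56 (size 4, align 4) → ends 60
seq at 60 (size 52, align 4) → ends 112
src at 112 (size 4, align 4) → ends 116
total 116 bytes, alignment 4

116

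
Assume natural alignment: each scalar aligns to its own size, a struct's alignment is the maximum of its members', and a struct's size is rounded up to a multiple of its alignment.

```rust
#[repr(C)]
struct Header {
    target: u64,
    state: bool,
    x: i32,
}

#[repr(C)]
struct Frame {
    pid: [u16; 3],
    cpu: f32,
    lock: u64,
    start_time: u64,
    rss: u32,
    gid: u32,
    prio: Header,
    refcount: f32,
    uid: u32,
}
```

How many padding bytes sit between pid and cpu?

Header: @0: target [8B, align 8] → 8; @8: state [1B, align 1] → 9; +3 pad (align 4); @12: x [4B, align 4] → 16; size 16, align 8
@0: pid [6B, align 2] → 6
+2 pad (align 4)
@8: cpu [4B, align 4] → 12

2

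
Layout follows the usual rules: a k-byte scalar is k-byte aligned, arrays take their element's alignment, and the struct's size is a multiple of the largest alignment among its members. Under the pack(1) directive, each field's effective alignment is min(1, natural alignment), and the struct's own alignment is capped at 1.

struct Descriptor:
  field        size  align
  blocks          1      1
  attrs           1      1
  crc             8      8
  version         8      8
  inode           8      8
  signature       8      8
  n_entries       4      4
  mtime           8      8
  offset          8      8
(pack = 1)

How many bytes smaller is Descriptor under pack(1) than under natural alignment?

natural layout:
  @0: blocks [1B, align 1] → 1
  @1: attrs [1B, align 1] → 2
  +6 pad (align 8)
  @8: crc [8B, align 8] → 16
  @16: version [8B, align 8] → 24
  @24: inode [8B, align 8] → 32
  @32: signature [8B, align 8] → 40
  @40: n_entries [4B, align 4] → 44
  +4 pad (align 8)
  @48: mtime [8B, align 8] → 56
  @56: offset [8B, align 8] → 64
  size 64, align 8
packed(1) layout:
  @0: blocks [1B, align 1] → 1
  @1: attrs [1B, align 1] → 2
  @2: crc [8B, align 1] → 10
  @10: version [8B, align 1] → 18
  @18: inode [8B, align 1] → 26
  @26: signature [8B, align 1] → 34
  @34: n_entries [4B, align 1] → 38
  @38: mtime [8B, align 1] → 46
  @46: offset [8B, align 1] → 54
  size 54, align 1
64 − 54 = 10

10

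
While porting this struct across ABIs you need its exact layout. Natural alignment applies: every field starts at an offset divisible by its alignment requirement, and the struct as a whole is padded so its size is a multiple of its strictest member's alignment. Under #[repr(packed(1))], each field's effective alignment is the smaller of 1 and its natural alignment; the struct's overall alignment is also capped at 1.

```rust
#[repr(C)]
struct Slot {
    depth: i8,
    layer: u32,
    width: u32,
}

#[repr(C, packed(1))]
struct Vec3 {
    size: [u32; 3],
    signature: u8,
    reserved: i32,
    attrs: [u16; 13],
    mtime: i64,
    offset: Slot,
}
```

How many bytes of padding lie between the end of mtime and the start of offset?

0

Slot: 0..1  depth  (1B, 1-aligned); 1..4  -- padding (3B); 4..8  layer  (4B, 4-aligned); 8..12  width  (4B, 4-aligned); sizeof = 12, alignof = 4
0..12  size  (12B, 1-aligned)
12..13  signature  (1B, 1-aligned)
13..17  reserved  (4B, 1-aligned)
17..43  attrs  (26B, 1-aligned)
43..51  mtime  (8B, 1-aligned)
51..63  offset  (12B, 1-aligned)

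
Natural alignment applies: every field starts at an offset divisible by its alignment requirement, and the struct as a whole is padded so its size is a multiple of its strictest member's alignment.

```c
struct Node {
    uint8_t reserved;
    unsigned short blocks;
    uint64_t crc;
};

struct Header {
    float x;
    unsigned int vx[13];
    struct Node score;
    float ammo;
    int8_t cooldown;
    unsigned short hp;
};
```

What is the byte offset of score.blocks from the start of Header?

58

Node: 0..1  reserved  (1B, 1-aligned); 1..2  -- padding (1B); 2..4  blocks  (2B, 2-aligned); 4..8  -- padding (4B); 8..16  crc  (8B, 8-aligned); sizeof = 16, alignof = 8
0..4  x  (4B, 4-aligned)
4..56  vx  (52B, 4-aligned)
56..72  score  (16B, 8-aligned)
within Node: blocks at 2
56 + 2 = 58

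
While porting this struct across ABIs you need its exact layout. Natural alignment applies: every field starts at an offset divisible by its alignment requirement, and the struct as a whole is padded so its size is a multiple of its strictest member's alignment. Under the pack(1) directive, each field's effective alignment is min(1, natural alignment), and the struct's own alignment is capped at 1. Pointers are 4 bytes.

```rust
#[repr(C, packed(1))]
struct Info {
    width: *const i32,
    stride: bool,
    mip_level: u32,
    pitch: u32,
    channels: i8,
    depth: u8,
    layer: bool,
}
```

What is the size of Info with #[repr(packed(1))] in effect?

width at 0 (size 4, align 1) → ends 4
stride at 4 (size 1, align 1) → ends 5
mip_level at 5 (size 4, align 1) → ends 9
pitch at 9 (size 4, align 1) → ends 13
channels at 13 (size 1, align 1) → ends 14
depth at 14 (size 1, align 1) → ends 15
layer at 15 (size 1, align 1) → ends 16
total 16 bytes, alignment 1

16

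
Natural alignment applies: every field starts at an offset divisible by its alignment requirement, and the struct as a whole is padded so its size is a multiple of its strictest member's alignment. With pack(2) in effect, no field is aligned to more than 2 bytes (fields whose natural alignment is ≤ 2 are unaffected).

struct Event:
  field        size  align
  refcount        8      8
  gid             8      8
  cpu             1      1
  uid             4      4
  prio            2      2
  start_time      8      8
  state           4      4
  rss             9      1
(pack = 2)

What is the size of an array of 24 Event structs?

1104

@0: refcount [8B, align 2] → 8
@8: gid [8B, align 2] → 16
@16: cpu [1B, align 1] → 17
+1 pad (align 2)
@18: uid [4B, align 2] → 22
@22: prio [2B, align 2] → 24
@24: start_time [8B, align 2] → 32
@32: state [4B, align 2] → 36
@36: rss [9B, align 1] → 45
+1 tail pad (align 2)
size 46, align 2
array of 24: 24 × 46 = 1104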